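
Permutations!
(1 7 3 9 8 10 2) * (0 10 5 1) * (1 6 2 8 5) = (0 10 8 1 7 3 9 5 6 2) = [10, 7, 0, 9, 4, 6, 2, 3, 1, 5, 8]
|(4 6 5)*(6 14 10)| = |(4 14 10 6 5)| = 5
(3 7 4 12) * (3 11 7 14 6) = (3 14 6)(4 12 11 7) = [0, 1, 2, 14, 12, 5, 3, 4, 8, 9, 10, 7, 11, 13, 6]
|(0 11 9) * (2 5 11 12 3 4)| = 8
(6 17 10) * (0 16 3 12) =(0 16 3 12)(6 17 10) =[16, 1, 2, 12, 4, 5, 17, 7, 8, 9, 6, 11, 0, 13, 14, 15, 3, 10]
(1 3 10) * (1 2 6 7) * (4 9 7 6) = (1 3 10 2 4 9 7) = [0, 3, 4, 10, 9, 5, 6, 1, 8, 7, 2]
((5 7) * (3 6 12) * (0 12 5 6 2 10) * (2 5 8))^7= (0 2 6 5 12 10 8 7 3)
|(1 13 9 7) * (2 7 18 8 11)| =|(1 13 9 18 8 11 2 7)| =8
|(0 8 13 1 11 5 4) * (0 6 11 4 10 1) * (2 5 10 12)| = 15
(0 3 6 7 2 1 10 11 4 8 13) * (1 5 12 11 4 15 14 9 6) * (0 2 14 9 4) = [3, 10, 5, 1, 8, 12, 7, 14, 13, 6, 0, 15, 11, 2, 4, 9] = (0 3 1 10)(2 5 12 11 15 9 6 7 14 4 8 13)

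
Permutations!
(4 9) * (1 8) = (1 8)(4 9) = [0, 8, 2, 3, 9, 5, 6, 7, 1, 4]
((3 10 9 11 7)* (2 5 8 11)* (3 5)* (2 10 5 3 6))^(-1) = (2 6)(3 7 11 8 5)(9 10) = ((2 6)(3 5 8 11 7)(9 10))^(-1)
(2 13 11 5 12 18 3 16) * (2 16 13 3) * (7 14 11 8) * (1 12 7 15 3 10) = [0, 12, 10, 13, 4, 7, 6, 14, 15, 9, 1, 5, 18, 8, 11, 3, 16, 17, 2] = (1 12 18 2 10)(3 13 8 15)(5 7 14 11)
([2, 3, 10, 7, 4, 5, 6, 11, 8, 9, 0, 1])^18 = (1 7)(3 11)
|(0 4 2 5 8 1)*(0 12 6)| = 8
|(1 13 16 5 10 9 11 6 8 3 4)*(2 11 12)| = 13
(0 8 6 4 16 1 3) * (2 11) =[8, 3, 11, 0, 16, 5, 4, 7, 6, 9, 10, 2, 12, 13, 14, 15, 1] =(0 8 6 4 16 1 3)(2 11)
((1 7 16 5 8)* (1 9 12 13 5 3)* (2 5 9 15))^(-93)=((1 7 16 3)(2 5 8 15)(9 12 13))^(-93)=(1 3 16 7)(2 15 8 5)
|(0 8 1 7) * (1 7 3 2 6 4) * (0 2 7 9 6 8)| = |(1 3 7 2 8 9 6 4)| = 8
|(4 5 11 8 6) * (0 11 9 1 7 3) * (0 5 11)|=20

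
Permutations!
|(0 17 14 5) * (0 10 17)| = |(5 10 17 14)| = 4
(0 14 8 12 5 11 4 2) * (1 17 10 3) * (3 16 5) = (0 14 8 12 3 1 17 10 16 5 11 4 2) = [14, 17, 0, 1, 2, 11, 6, 7, 12, 9, 16, 4, 3, 13, 8, 15, 5, 10]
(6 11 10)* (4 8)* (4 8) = (6 11 10) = [0, 1, 2, 3, 4, 5, 11, 7, 8, 9, 6, 10]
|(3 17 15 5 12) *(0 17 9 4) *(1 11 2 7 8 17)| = 13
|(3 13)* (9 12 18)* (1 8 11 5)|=12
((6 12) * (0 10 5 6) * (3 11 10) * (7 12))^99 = (0 10 7 3 5 12 11 6)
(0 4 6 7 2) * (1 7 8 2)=(0 4 6 8 2)(1 7)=[4, 7, 0, 3, 6, 5, 8, 1, 2]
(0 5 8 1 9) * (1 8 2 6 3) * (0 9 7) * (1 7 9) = (0 5 2 6 3 7)(1 9) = [5, 9, 6, 7, 4, 2, 3, 0, 8, 1]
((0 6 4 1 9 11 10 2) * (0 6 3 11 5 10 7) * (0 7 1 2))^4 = ((0 3 11 1 9 5 10)(2 6 4))^4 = (0 9 3 5 11 10 1)(2 6 4)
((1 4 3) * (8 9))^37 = (1 4 3)(8 9)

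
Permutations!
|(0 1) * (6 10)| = 2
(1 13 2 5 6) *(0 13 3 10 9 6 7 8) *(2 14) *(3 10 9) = [13, 10, 5, 9, 4, 7, 1, 8, 0, 6, 3, 11, 12, 14, 2] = (0 13 14 2 5 7 8)(1 10 3 9 6)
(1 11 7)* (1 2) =(1 11 7 2) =[0, 11, 1, 3, 4, 5, 6, 2, 8, 9, 10, 7]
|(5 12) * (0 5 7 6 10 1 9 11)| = |(0 5 12 7 6 10 1 9 11)| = 9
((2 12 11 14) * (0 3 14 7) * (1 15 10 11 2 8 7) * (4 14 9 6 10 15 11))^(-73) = ((15)(0 3 9 6 10 4 14 8 7)(1 11)(2 12))^(-73) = (15)(0 7 8 14 4 10 6 9 3)(1 11)(2 12)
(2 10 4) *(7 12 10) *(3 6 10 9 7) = (2 3 6 10 4)(7 12 9) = [0, 1, 3, 6, 2, 5, 10, 12, 8, 7, 4, 11, 9]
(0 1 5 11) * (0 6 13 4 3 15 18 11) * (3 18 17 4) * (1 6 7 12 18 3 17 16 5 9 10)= (0 6 13 17 4 3 15 16 5)(1 9 10)(7 12 18 11)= [6, 9, 2, 15, 3, 0, 13, 12, 8, 10, 1, 7, 18, 17, 14, 16, 5, 4, 11]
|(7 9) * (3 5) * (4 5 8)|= |(3 8 4 5)(7 9)|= 4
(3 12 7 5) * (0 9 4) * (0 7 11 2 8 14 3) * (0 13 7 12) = (0 9 4 12 11 2 8 14 3)(5 13 7) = [9, 1, 8, 0, 12, 13, 6, 5, 14, 4, 10, 2, 11, 7, 3]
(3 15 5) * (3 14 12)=(3 15 5 14 12)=[0, 1, 2, 15, 4, 14, 6, 7, 8, 9, 10, 11, 3, 13, 12, 5]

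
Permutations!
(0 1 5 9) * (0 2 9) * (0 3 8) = (0 1 5 3 8)(2 9) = [1, 5, 9, 8, 4, 3, 6, 7, 0, 2]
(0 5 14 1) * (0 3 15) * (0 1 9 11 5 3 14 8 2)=(0 3 15 1 14 9 11 5 8 2)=[3, 14, 0, 15, 4, 8, 6, 7, 2, 11, 10, 5, 12, 13, 9, 1]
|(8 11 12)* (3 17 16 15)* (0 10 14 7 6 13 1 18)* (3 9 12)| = |(0 10 14 7 6 13 1 18)(3 17 16 15 9 12 8 11)| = 8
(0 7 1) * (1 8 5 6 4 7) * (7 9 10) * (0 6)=(0 1 6 4 9 10 7 8 5)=[1, 6, 2, 3, 9, 0, 4, 8, 5, 10, 7]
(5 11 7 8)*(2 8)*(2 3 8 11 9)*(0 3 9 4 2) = (0 3 8 5 4 2 11 7 9) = [3, 1, 11, 8, 2, 4, 6, 9, 5, 0, 10, 7]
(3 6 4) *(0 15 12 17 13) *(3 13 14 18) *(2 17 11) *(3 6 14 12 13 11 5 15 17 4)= (0 17 12 5 15 13)(2 4 11)(3 14 18 6)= [17, 1, 4, 14, 11, 15, 3, 7, 8, 9, 10, 2, 5, 0, 18, 13, 16, 12, 6]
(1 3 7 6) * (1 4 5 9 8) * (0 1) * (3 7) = (0 1 7 6 4 5 9 8) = [1, 7, 2, 3, 5, 9, 4, 6, 0, 8]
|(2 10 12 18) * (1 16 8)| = |(1 16 8)(2 10 12 18)| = 12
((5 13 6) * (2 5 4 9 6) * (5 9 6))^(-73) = (2 13 5 9)(4 6)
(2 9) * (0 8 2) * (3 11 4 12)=(0 8 2 9)(3 11 4 12)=[8, 1, 9, 11, 12, 5, 6, 7, 2, 0, 10, 4, 3]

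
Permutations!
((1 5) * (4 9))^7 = (1 5)(4 9)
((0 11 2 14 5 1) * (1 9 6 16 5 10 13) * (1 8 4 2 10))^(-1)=((0 11 10 13 8 4 2 14 1)(5 9 6 16))^(-1)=(0 1 14 2 4 8 13 10 11)(5 16 6 9)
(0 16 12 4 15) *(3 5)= [16, 1, 2, 5, 15, 3, 6, 7, 8, 9, 10, 11, 4, 13, 14, 0, 12]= (0 16 12 4 15)(3 5)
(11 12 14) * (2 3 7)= (2 3 7)(11 12 14)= [0, 1, 3, 7, 4, 5, 6, 2, 8, 9, 10, 12, 14, 13, 11]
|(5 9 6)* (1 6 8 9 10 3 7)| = |(1 6 5 10 3 7)(8 9)| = 6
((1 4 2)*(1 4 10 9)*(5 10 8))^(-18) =((1 8 5 10 9)(2 4))^(-18) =(1 5 9 8 10)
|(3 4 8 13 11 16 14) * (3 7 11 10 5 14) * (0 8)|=11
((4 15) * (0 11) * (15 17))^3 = ((0 11)(4 17 15))^3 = (17)(0 11)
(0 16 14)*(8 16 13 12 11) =[13, 1, 2, 3, 4, 5, 6, 7, 16, 9, 10, 8, 11, 12, 0, 15, 14] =(0 13 12 11 8 16 14)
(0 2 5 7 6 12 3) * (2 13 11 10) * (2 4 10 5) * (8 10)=[13, 1, 2, 0, 8, 7, 12, 6, 10, 9, 4, 5, 3, 11]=(0 13 11 5 7 6 12 3)(4 8 10)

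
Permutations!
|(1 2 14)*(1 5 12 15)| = 6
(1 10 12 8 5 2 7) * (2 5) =(1 10 12 8 2 7) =[0, 10, 7, 3, 4, 5, 6, 1, 2, 9, 12, 11, 8]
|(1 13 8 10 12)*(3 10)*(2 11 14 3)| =|(1 13 8 2 11 14 3 10 12)| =9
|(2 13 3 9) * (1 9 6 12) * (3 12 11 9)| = |(1 3 6 11 9 2 13 12)| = 8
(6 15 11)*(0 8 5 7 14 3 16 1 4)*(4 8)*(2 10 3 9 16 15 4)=(0 2 10 3 15 11 6 4)(1 8 5 7 14 9 16)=[2, 8, 10, 15, 0, 7, 4, 14, 5, 16, 3, 6, 12, 13, 9, 11, 1]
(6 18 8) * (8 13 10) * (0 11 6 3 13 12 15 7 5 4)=(0 11 6 18 12 15 7 5 4)(3 13 10 8)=[11, 1, 2, 13, 0, 4, 18, 5, 3, 9, 8, 6, 15, 10, 14, 7, 16, 17, 12]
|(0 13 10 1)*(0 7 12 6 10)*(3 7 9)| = 14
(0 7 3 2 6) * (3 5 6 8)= (0 7 5 6)(2 8 3)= [7, 1, 8, 2, 4, 6, 0, 5, 3]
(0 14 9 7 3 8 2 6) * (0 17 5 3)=(0 14 9 7)(2 6 17 5 3 8)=[14, 1, 6, 8, 4, 3, 17, 0, 2, 7, 10, 11, 12, 13, 9, 15, 16, 5]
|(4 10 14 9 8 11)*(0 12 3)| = |(0 12 3)(4 10 14 9 8 11)| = 6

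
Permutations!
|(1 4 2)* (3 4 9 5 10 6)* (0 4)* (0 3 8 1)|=|(0 4 2)(1 9 5 10 6 8)|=6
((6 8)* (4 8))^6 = ((4 8 6))^6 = (8)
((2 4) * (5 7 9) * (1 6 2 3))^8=(1 4 6 3 2)(5 9 7)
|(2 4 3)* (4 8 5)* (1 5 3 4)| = |(1 5)(2 8 3)| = 6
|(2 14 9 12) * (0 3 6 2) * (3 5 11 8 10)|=11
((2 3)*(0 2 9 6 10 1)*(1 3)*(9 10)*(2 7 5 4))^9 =(0 4)(1 5)(2 7)(3 10)(6 9)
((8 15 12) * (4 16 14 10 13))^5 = ((4 16 14 10 13)(8 15 12))^5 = (16)(8 12 15)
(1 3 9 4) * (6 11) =(1 3 9 4)(6 11) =[0, 3, 2, 9, 1, 5, 11, 7, 8, 4, 10, 6]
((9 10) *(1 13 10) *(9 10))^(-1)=(1 9 13)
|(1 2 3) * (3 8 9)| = 5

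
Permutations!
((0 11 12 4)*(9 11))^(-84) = ((0 9 11 12 4))^(-84) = (0 9 11 12 4)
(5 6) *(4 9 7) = (4 9 7)(5 6) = [0, 1, 2, 3, 9, 6, 5, 4, 8, 7]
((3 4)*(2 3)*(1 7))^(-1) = ((1 7)(2 3 4))^(-1) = (1 7)(2 4 3)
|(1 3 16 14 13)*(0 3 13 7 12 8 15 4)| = 18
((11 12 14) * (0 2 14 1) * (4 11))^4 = ((0 2 14 4 11 12 1))^4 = (0 11 2 12 14 1 4)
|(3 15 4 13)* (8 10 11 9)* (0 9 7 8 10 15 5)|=11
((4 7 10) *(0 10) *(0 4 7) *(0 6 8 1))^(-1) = ((0 10 7 4 6 8 1))^(-1) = (0 1 8 6 4 7 10)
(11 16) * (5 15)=(5 15)(11 16)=[0, 1, 2, 3, 4, 15, 6, 7, 8, 9, 10, 16, 12, 13, 14, 5, 11]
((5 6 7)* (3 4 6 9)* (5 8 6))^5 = (3 4 5 9)(6 8 7)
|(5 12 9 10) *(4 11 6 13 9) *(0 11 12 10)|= |(0 11 6 13 9)(4 12)(5 10)|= 10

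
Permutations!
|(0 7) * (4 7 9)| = 4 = |(0 9 4 7)|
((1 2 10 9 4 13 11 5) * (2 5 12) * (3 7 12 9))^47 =((1 5)(2 10 3 7 12)(4 13 11 9))^47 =(1 5)(2 3 12 10 7)(4 9 11 13)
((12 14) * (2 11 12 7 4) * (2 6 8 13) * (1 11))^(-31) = (1 2 13 8 6 4 7 14 12 11)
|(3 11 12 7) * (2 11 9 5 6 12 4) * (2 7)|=9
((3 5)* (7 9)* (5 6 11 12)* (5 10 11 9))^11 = (3 6 9 7 5)(10 12 11) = ((3 6 9 7 5)(10 11 12))^11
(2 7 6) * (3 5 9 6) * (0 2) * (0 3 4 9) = (0 2 7 4 9 6 3 5) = [2, 1, 7, 5, 9, 0, 3, 4, 8, 6]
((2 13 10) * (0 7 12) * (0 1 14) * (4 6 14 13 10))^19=((0 7 12 1 13 4 6 14)(2 10))^19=(0 1 6 7 13 14 12 4)(2 10)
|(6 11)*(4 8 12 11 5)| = 6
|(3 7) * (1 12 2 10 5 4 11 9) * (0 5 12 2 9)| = |(0 5 4 11)(1 2 10 12 9)(3 7)| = 20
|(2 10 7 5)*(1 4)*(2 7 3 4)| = |(1 2 10 3 4)(5 7)| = 10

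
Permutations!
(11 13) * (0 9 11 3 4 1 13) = (0 9 11)(1 13 3 4) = [9, 13, 2, 4, 1, 5, 6, 7, 8, 11, 10, 0, 12, 3]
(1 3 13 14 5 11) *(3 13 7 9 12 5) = (1 13 14 3 7 9 12 5 11) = [0, 13, 2, 7, 4, 11, 6, 9, 8, 12, 10, 1, 5, 14, 3]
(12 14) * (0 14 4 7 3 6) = [14, 1, 2, 6, 7, 5, 0, 3, 8, 9, 10, 11, 4, 13, 12] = (0 14 12 4 7 3 6)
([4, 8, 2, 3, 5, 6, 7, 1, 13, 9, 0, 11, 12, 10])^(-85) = [1, 4, 2, 3, 8, 13, 10, 0, 5, 9, 7, 11, 12, 6]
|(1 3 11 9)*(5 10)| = 4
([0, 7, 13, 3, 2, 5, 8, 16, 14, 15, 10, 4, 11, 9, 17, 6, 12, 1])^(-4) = [0, 6, 16, 3, 7, 5, 2, 8, 13, 11, 10, 1, 17, 12, 9, 4, 14, 15]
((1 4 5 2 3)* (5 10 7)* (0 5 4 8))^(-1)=((0 5 2 3 1 8)(4 10 7))^(-1)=(0 8 1 3 2 5)(4 7 10)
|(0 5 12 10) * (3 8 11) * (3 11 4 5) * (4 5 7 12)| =8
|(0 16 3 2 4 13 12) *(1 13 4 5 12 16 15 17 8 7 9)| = 13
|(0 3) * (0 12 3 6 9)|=6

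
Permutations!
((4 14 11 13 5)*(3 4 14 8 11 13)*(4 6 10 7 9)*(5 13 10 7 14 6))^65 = (3 5 6 7 9 4 8 11)(10 14)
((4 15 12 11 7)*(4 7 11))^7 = ((4 15 12))^7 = (4 15 12)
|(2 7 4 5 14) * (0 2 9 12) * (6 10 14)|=|(0 2 7 4 5 6 10 14 9 12)|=10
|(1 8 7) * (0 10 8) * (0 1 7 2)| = 4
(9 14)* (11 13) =[0, 1, 2, 3, 4, 5, 6, 7, 8, 14, 10, 13, 12, 11, 9] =(9 14)(11 13)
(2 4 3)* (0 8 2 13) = (0 8 2 4 3 13) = [8, 1, 4, 13, 3, 5, 6, 7, 2, 9, 10, 11, 12, 0]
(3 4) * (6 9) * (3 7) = (3 4 7)(6 9) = [0, 1, 2, 4, 7, 5, 9, 3, 8, 6]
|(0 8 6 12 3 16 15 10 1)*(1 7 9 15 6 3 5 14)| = 36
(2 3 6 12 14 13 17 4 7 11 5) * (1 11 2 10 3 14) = (1 11 5 10 3 6 12)(2 14 13 17 4 7) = [0, 11, 14, 6, 7, 10, 12, 2, 8, 9, 3, 5, 1, 17, 13, 15, 16, 4]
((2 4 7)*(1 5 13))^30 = (13)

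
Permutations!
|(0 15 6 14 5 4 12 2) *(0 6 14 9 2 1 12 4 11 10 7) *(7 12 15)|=42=|(0 7)(1 15 14 5 11 10 12)(2 6 9)|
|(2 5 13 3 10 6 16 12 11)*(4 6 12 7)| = |(2 5 13 3 10 12 11)(4 6 16 7)| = 28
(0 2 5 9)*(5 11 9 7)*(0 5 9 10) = (0 2 11 10)(5 7 9) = [2, 1, 11, 3, 4, 7, 6, 9, 8, 5, 0, 10]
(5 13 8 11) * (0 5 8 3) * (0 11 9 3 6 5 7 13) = [7, 1, 2, 11, 4, 0, 5, 13, 9, 3, 10, 8, 12, 6] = (0 7 13 6 5)(3 11 8 9)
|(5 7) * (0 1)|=|(0 1)(5 7)|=2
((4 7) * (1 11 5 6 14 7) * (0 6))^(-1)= ((0 6 14 7 4 1 11 5))^(-1)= (0 5 11 1 4 7 14 6)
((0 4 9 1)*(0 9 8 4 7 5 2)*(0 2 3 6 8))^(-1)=((0 7 5 3 6 8 4)(1 9))^(-1)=(0 4 8 6 3 5 7)(1 9)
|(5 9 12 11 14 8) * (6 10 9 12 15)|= |(5 12 11 14 8)(6 10 9 15)|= 20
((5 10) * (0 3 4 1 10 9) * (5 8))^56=(10)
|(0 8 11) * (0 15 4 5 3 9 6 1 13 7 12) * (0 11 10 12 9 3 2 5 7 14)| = 26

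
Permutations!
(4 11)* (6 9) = (4 11)(6 9) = [0, 1, 2, 3, 11, 5, 9, 7, 8, 6, 10, 4]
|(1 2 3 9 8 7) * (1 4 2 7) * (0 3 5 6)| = 10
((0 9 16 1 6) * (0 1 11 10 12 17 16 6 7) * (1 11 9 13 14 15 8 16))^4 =(0 8 11 1 14 9 12)(6 17 13 16 10 7 15)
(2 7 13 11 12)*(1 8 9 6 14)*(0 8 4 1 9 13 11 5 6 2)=[8, 4, 7, 3, 1, 6, 14, 11, 13, 2, 10, 12, 0, 5, 9]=(0 8 13 5 6 14 9 2 7 11 12)(1 4)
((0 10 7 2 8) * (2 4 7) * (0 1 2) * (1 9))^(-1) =((0 10)(1 2 8 9)(4 7))^(-1) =(0 10)(1 9 8 2)(4 7)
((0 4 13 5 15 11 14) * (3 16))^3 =((0 4 13 5 15 11 14)(3 16))^3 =(0 5 14 13 11 4 15)(3 16)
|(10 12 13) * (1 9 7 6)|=12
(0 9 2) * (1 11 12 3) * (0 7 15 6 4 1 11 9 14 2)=[14, 9, 7, 11, 1, 5, 4, 15, 8, 0, 10, 12, 3, 13, 2, 6]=(0 14 2 7 15 6 4 1 9)(3 11 12)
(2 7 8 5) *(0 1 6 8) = [1, 6, 7, 3, 4, 2, 8, 0, 5] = (0 1 6 8 5 2 7)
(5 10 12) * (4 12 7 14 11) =(4 12 5 10 7 14 11) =[0, 1, 2, 3, 12, 10, 6, 14, 8, 9, 7, 4, 5, 13, 11]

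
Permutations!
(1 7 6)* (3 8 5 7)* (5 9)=(1 3 8 9 5 7 6)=[0, 3, 2, 8, 4, 7, 1, 6, 9, 5]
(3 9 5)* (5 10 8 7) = (3 9 10 8 7 5) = [0, 1, 2, 9, 4, 3, 6, 5, 7, 10, 8]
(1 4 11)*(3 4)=(1 3 4 11)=[0, 3, 2, 4, 11, 5, 6, 7, 8, 9, 10, 1]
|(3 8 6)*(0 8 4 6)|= 6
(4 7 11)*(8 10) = (4 7 11)(8 10) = [0, 1, 2, 3, 7, 5, 6, 11, 10, 9, 8, 4]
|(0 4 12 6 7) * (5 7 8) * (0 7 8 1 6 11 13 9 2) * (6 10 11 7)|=22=|(0 4 12 7 6 1 10 11 13 9 2)(5 8)|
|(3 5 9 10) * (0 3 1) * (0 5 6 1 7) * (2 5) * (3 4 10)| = 12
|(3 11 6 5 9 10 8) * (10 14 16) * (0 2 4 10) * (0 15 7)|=14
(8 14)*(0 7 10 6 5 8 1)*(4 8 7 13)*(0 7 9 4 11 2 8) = (0 13 11 2 8 14 1 7 10 6 5 9 4) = [13, 7, 8, 3, 0, 9, 5, 10, 14, 4, 6, 2, 12, 11, 1]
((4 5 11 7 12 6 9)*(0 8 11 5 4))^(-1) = (0 9 6 12 7 11 8)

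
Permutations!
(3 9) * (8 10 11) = [0, 1, 2, 9, 4, 5, 6, 7, 10, 3, 11, 8] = (3 9)(8 10 11)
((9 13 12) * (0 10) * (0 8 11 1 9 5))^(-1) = ((0 10 8 11 1 9 13 12 5))^(-1) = (0 5 12 13 9 1 11 8 10)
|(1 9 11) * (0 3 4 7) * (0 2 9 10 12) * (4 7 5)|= 18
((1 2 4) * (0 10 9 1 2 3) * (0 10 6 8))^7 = ((0 6 8)(1 3 10 9)(2 4))^7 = (0 6 8)(1 9 10 3)(2 4)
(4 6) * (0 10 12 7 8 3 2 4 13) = (0 10 12 7 8 3 2 4 6 13) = [10, 1, 4, 2, 6, 5, 13, 8, 3, 9, 12, 11, 7, 0]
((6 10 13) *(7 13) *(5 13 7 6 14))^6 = ((5 13 14)(6 10))^6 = (14)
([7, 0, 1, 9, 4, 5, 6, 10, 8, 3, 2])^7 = (0 10 1 7 2)(3 9)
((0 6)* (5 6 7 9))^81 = (0 7 9 5 6)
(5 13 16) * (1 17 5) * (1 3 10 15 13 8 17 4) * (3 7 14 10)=(1 4)(5 8 17)(7 14 10 15 13 16)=[0, 4, 2, 3, 1, 8, 6, 14, 17, 9, 15, 11, 12, 16, 10, 13, 7, 5]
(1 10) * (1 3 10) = [0, 1, 2, 10, 4, 5, 6, 7, 8, 9, 3] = (3 10)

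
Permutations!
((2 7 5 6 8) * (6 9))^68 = (2 5 6)(7 9 8)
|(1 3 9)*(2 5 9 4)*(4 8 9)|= |(1 3 8 9)(2 5 4)|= 12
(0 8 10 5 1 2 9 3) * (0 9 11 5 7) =(0 8 10 7)(1 2 11 5)(3 9) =[8, 2, 11, 9, 4, 1, 6, 0, 10, 3, 7, 5]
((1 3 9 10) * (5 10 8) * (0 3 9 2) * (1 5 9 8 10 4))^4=(0 3 2)(1 5 9)(4 10 8)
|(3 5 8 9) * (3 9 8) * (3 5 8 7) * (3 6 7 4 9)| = 4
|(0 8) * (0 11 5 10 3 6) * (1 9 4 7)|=28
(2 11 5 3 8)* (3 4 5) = (2 11 3 8)(4 5) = [0, 1, 11, 8, 5, 4, 6, 7, 2, 9, 10, 3]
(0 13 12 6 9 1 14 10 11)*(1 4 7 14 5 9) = (0 13 12 6 1 5 9 4 7 14 10 11) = [13, 5, 2, 3, 7, 9, 1, 14, 8, 4, 11, 0, 6, 12, 10]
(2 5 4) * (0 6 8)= [6, 1, 5, 3, 2, 4, 8, 7, 0]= (0 6 8)(2 5 4)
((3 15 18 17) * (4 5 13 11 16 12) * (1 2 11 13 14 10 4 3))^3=(1 16 15)(2 12 18)(3 17 11)(4 10 14 5)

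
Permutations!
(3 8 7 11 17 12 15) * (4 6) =(3 8 7 11 17 12 15)(4 6) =[0, 1, 2, 8, 6, 5, 4, 11, 7, 9, 10, 17, 15, 13, 14, 3, 16, 12]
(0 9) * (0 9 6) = [6, 1, 2, 3, 4, 5, 0, 7, 8, 9] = (9)(0 6)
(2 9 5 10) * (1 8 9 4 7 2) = (1 8 9 5 10)(2 4 7) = [0, 8, 4, 3, 7, 10, 6, 2, 9, 5, 1]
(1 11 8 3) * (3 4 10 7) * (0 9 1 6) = (0 9 1 11 8 4 10 7 3 6) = [9, 11, 2, 6, 10, 5, 0, 3, 4, 1, 7, 8]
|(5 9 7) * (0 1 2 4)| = 12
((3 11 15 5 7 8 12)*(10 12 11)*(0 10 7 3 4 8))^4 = ((0 10 12 4 8 11 15 5 3 7))^4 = (0 8 3 12 15)(4 5 10 11 7)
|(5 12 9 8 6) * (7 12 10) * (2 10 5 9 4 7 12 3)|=6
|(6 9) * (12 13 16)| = 6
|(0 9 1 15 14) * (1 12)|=6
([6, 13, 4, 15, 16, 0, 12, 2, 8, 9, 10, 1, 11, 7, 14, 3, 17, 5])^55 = [2, 5, 12, 15, 11, 7, 4, 6, 8, 9, 10, 17, 16, 0, 14, 3, 1, 13]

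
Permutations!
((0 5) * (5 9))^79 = (0 9 5) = ((0 9 5))^79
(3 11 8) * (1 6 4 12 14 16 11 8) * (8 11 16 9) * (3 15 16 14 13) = (1 6 4 12 13 3 11)(8 15 16 14 9) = [0, 6, 2, 11, 12, 5, 4, 7, 15, 8, 10, 1, 13, 3, 9, 16, 14]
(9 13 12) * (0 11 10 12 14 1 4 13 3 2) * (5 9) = (0 11 10 12 5 9 3 2)(1 4 13 14) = [11, 4, 0, 2, 13, 9, 6, 7, 8, 3, 12, 10, 5, 14, 1]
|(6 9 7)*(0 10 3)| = |(0 10 3)(6 9 7)| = 3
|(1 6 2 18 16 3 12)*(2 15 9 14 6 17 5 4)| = |(1 17 5 4 2 18 16 3 12)(6 15 9 14)| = 36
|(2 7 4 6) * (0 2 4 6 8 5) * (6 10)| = 8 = |(0 2 7 10 6 4 8 5)|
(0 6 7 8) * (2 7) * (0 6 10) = (0 10)(2 7 8 6) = [10, 1, 7, 3, 4, 5, 2, 8, 6, 9, 0]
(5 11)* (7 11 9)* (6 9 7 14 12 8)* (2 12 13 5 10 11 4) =(2 12 8 6 9 14 13 5 7 4)(10 11) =[0, 1, 12, 3, 2, 7, 9, 4, 6, 14, 11, 10, 8, 5, 13]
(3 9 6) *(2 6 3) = (2 6)(3 9) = [0, 1, 6, 9, 4, 5, 2, 7, 8, 3]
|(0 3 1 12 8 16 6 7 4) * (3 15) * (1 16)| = |(0 15 3 16 6 7 4)(1 12 8)| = 21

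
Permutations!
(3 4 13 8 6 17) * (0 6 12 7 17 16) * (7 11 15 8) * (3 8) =(0 6 16)(3 4 13 7 17 8 12 11 15) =[6, 1, 2, 4, 13, 5, 16, 17, 12, 9, 10, 15, 11, 7, 14, 3, 0, 8]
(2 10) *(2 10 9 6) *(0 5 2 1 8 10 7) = [5, 8, 9, 3, 4, 2, 1, 0, 10, 6, 7] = (0 5 2 9 6 1 8 10 7)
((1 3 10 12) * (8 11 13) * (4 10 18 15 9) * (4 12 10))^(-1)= (1 12 9 15 18 3)(8 13 11)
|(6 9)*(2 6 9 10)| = |(2 6 10)| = 3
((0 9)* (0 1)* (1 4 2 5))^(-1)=(0 1 5 2 4 9)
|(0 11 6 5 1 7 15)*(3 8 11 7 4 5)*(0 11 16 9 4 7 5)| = 12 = |(0 5 1 7 15 11 6 3 8 16 9 4)|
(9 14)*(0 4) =(0 4)(9 14) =[4, 1, 2, 3, 0, 5, 6, 7, 8, 14, 10, 11, 12, 13, 9]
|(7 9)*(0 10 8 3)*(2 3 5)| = 6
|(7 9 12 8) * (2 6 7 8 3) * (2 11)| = |(2 6 7 9 12 3 11)| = 7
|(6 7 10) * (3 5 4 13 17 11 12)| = 21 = |(3 5 4 13 17 11 12)(6 7 10)|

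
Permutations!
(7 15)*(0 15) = [15, 1, 2, 3, 4, 5, 6, 0, 8, 9, 10, 11, 12, 13, 14, 7] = (0 15 7)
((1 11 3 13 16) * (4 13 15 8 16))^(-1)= ((1 11 3 15 8 16)(4 13))^(-1)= (1 16 8 15 3 11)(4 13)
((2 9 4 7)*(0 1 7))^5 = ((0 1 7 2 9 4))^5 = (0 4 9 2 7 1)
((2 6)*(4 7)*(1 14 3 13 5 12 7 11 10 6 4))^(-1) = (1 7 12 5 13 3 14)(2 6 10 11 4)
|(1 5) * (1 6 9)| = |(1 5 6 9)| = 4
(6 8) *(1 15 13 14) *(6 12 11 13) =[0, 15, 2, 3, 4, 5, 8, 7, 12, 9, 10, 13, 11, 14, 1, 6] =(1 15 6 8 12 11 13 14)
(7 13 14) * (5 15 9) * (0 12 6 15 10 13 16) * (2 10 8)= [12, 1, 10, 3, 4, 8, 15, 16, 2, 5, 13, 11, 6, 14, 7, 9, 0]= (0 12 6 15 9 5 8 2 10 13 14 7 16)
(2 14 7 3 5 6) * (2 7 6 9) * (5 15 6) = (2 14 5 9)(3 15 6 7) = [0, 1, 14, 15, 4, 9, 7, 3, 8, 2, 10, 11, 12, 13, 5, 6]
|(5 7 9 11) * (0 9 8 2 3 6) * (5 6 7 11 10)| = |(0 9 10 5 11 6)(2 3 7 8)| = 12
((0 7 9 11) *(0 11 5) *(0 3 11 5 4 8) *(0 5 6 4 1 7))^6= (11)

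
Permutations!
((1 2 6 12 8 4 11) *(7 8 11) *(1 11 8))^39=((1 2 6 12 8 4 7))^39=(1 8 2 4 6 7 12)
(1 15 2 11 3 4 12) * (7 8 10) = (1 15 2 11 3 4 12)(7 8 10) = [0, 15, 11, 4, 12, 5, 6, 8, 10, 9, 7, 3, 1, 13, 14, 2]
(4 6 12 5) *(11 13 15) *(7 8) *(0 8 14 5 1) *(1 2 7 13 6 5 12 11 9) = [8, 0, 7, 3, 5, 4, 11, 14, 13, 1, 10, 6, 2, 15, 12, 9] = (0 8 13 15 9 1)(2 7 14 12)(4 5)(6 11)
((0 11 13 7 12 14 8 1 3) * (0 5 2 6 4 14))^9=(0 12 7 13 11)(1 3 5 2 6 4 14 8)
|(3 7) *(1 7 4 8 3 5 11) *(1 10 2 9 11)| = 12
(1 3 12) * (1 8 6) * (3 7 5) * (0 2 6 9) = [2, 7, 6, 12, 4, 3, 1, 5, 9, 0, 10, 11, 8] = (0 2 6 1 7 5 3 12 8 9)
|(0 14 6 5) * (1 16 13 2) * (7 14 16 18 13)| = 12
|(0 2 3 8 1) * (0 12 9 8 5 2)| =12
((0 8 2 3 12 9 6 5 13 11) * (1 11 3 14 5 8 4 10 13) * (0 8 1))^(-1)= ((0 4 10 13 3 12 9 6 1 11 8 2 14 5))^(-1)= (0 5 14 2 8 11 1 6 9 12 3 13 10 4)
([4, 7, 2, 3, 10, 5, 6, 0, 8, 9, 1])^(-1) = [7, 10, 2, 3, 0, 5, 6, 1, 8, 9, 4]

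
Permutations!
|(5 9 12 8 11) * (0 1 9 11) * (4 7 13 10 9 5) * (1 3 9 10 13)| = 5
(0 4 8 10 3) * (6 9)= (0 4 8 10 3)(6 9)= [4, 1, 2, 0, 8, 5, 9, 7, 10, 6, 3]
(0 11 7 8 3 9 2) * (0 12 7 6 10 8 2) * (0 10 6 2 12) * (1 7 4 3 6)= [11, 7, 0, 9, 3, 5, 1, 12, 6, 10, 8, 2, 4]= (0 11 2)(1 7 12 4 3 9 10 8 6)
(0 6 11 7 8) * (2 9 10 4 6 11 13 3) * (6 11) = (0 6 13 3 2 9 10 4 11 7 8) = [6, 1, 9, 2, 11, 5, 13, 8, 0, 10, 4, 7, 12, 3]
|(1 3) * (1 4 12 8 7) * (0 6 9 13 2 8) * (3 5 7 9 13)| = |(0 6 13 2 8 9 3 4 12)(1 5 7)| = 9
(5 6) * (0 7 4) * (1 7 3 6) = (0 3 6 5 1 7 4) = [3, 7, 2, 6, 0, 1, 5, 4]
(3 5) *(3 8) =(3 5 8) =[0, 1, 2, 5, 4, 8, 6, 7, 3]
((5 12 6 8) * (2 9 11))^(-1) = ((2 9 11)(5 12 6 8))^(-1) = (2 11 9)(5 8 6 12)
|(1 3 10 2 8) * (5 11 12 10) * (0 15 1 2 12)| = 6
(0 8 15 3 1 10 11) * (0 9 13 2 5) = (0 8 15 3 1 10 11 9 13 2 5) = [8, 10, 5, 1, 4, 0, 6, 7, 15, 13, 11, 9, 12, 2, 14, 3]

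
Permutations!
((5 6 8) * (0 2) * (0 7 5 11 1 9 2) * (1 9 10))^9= (1 10)(2 5 8 9 7 6 11)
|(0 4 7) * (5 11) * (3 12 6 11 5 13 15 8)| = 21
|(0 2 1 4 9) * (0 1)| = |(0 2)(1 4 9)| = 6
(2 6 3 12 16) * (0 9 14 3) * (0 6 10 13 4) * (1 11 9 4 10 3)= (0 4)(1 11 9 14)(2 3 12 16)(10 13)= [4, 11, 3, 12, 0, 5, 6, 7, 8, 14, 13, 9, 16, 10, 1, 15, 2]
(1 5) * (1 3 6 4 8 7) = (1 5 3 6 4 8 7) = [0, 5, 2, 6, 8, 3, 4, 1, 7]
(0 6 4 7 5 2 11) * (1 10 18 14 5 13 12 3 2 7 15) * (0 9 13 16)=[6, 10, 11, 2, 15, 7, 4, 16, 8, 13, 18, 9, 3, 12, 5, 1, 0, 17, 14]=(0 6 4 15 1 10 18 14 5 7 16)(2 11 9 13 12 3)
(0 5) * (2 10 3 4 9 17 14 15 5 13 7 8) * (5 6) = (0 13 7 8 2 10 3 4 9 17 14 15 6 5) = [13, 1, 10, 4, 9, 0, 5, 8, 2, 17, 3, 11, 12, 7, 15, 6, 16, 14]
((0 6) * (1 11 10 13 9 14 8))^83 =((0 6)(1 11 10 13 9 14 8))^83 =(0 6)(1 8 14 9 13 10 11)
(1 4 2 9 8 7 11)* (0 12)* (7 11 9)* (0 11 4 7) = (0 12 11 1 7 9 8 4 2) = [12, 7, 0, 3, 2, 5, 6, 9, 4, 8, 10, 1, 11]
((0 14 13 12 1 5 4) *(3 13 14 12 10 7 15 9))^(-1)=((0 12 1 5 4)(3 13 10 7 15 9))^(-1)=(0 4 5 1 12)(3 9 15 7 10 13)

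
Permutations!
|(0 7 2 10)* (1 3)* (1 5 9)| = |(0 7 2 10)(1 3 5 9)| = 4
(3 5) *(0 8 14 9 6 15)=(0 8 14 9 6 15)(3 5)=[8, 1, 2, 5, 4, 3, 15, 7, 14, 6, 10, 11, 12, 13, 9, 0]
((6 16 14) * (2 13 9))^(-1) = (2 9 13)(6 14 16)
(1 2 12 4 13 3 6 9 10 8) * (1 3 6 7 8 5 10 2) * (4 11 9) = (2 12 11 9)(3 7 8)(4 13 6)(5 10) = [0, 1, 12, 7, 13, 10, 4, 8, 3, 2, 5, 9, 11, 6]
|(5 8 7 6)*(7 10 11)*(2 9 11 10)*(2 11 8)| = |(2 9 8 11 7 6 5)| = 7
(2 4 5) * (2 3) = (2 4 5 3) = [0, 1, 4, 2, 5, 3]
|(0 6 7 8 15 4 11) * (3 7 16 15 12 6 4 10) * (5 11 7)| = 12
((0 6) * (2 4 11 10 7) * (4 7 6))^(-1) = (0 6 10 11 4)(2 7) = ((0 4 11 10 6)(2 7))^(-1)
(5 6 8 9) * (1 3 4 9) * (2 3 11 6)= (1 11 6 8)(2 3 4 9 5)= [0, 11, 3, 4, 9, 2, 8, 7, 1, 5, 10, 6]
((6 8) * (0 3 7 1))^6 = (8)(0 7)(1 3)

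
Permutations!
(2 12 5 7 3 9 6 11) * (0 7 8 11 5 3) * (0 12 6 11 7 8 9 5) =(0 8 7 12 3 5 9 11 2 6) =[8, 1, 6, 5, 4, 9, 0, 12, 7, 11, 10, 2, 3]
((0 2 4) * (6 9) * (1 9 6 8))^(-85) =(0 4 2)(1 8 9)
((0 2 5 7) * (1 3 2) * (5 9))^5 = (0 5 2 1 7 9 3)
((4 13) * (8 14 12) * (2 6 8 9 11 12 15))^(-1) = (2 15 14 8 6)(4 13)(9 12 11) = ((2 6 8 14 15)(4 13)(9 11 12))^(-1)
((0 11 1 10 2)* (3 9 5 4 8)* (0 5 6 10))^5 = (0 1 11)(2 9 4 10 3 5 6 8)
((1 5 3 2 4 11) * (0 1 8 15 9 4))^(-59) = ((0 1 5 3 2)(4 11 8 15 9))^(-59) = (0 1 5 3 2)(4 11 8 15 9)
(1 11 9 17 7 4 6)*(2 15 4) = (1 11 9 17 7 2 15 4 6) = [0, 11, 15, 3, 6, 5, 1, 2, 8, 17, 10, 9, 12, 13, 14, 4, 16, 7]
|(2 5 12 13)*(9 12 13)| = |(2 5 13)(9 12)| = 6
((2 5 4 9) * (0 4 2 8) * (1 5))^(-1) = (0 8 9 4)(1 2 5) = ((0 4 9 8)(1 5 2))^(-1)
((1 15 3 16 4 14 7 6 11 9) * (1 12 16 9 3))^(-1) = ((1 15)(3 9 12 16 4 14 7 6 11))^(-1) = (1 15)(3 11 6 7 14 4 16 12 9)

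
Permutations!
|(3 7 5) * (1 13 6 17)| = |(1 13 6 17)(3 7 5)| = 12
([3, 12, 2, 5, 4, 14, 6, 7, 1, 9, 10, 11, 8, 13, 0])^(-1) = (0 14 5 3)(1 8 12)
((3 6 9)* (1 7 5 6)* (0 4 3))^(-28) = (0 7)(1 9)(3 6)(4 5)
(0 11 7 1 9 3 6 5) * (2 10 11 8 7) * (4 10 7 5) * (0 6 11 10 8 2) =[2, 9, 7, 11, 8, 6, 4, 1, 5, 3, 10, 0] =(0 2 7 1 9 3 11)(4 8 5 6)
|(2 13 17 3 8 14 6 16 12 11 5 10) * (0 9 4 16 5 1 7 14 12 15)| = 65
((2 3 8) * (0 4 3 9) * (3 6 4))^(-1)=((0 3 8 2 9)(4 6))^(-1)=(0 9 2 8 3)(4 6)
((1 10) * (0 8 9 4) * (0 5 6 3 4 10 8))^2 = ((1 8 9 10)(3 4 5 6))^2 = (1 9)(3 5)(4 6)(8 10)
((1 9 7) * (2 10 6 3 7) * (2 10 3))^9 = ((1 9 10 6 2 3 7))^9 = (1 10 2 7 9 6 3)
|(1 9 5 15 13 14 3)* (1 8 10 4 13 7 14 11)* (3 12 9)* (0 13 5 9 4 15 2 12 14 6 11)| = |(0 13)(1 3 8 10 15 7 6 11)(2 12 4 5)| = 8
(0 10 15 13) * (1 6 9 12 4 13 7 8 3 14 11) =(0 10 15 7 8 3 14 11 1 6 9 12 4 13) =[10, 6, 2, 14, 13, 5, 9, 8, 3, 12, 15, 1, 4, 0, 11, 7]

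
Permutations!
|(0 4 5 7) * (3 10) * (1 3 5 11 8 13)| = 10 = |(0 4 11 8 13 1 3 10 5 7)|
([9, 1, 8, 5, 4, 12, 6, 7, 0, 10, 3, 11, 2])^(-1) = [8, 1, 12, 10, 4, 3, 6, 7, 2, 0, 9, 11, 5]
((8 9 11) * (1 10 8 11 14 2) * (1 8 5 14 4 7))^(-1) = (1 7 4 9 8 2 14 5 10)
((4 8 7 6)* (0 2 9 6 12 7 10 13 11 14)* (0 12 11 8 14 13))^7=((0 2 9 6 4 14 12 7 11 13 8 10))^7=(0 7 9 13 4 10 12 2 11 6 8 14)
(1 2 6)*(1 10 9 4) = [0, 2, 6, 3, 1, 5, 10, 7, 8, 4, 9] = (1 2 6 10 9 4)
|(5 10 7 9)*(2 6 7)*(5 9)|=5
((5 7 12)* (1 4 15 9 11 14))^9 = (1 9)(4 11)(14 15)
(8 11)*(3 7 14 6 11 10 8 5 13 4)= (3 7 14 6 11 5 13 4)(8 10)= [0, 1, 2, 7, 3, 13, 11, 14, 10, 9, 8, 5, 12, 4, 6]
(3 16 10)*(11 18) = (3 16 10)(11 18) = [0, 1, 2, 16, 4, 5, 6, 7, 8, 9, 3, 18, 12, 13, 14, 15, 10, 17, 11]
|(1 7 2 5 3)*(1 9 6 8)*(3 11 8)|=6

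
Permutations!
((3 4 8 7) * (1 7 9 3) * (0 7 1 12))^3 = ((0 7 12)(3 4 8 9))^3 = (12)(3 9 8 4)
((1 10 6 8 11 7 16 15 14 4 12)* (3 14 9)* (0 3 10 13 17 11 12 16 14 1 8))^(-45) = (0 9 4 11 1 6 15 14 17 3 10 16 7 13)(8 12)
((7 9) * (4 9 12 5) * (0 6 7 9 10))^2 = (0 7 5 10 6 12 4)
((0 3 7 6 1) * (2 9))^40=(9)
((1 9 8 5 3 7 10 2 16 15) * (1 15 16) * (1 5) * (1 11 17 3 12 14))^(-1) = (1 14 12 5 2 10 7 3 17 11 8 9) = ((1 9 8 11 17 3 7 10 2 5 12 14))^(-1)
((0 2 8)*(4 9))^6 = ((0 2 8)(4 9))^6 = (9)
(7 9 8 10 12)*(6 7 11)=(6 7 9 8 10 12 11)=[0, 1, 2, 3, 4, 5, 7, 9, 10, 8, 12, 6, 11]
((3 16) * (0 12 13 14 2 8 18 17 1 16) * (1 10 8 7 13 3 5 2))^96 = ((0 12 3)(1 16 5 2 7 13 14)(8 18 17 10))^96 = (18)(1 13 2 16 14 7 5)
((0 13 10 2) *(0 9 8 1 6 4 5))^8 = (0 4 1 9 10)(2 13 5 6 8)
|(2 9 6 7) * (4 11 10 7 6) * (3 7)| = 7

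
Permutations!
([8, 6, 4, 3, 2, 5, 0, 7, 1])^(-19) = (0 8 1 6)(2 4)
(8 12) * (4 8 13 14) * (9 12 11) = (4 8 11 9 12 13 14) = [0, 1, 2, 3, 8, 5, 6, 7, 11, 12, 10, 9, 13, 14, 4]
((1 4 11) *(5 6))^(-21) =(11)(5 6)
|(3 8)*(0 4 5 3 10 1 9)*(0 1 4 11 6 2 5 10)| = 14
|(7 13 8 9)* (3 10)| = |(3 10)(7 13 8 9)| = 4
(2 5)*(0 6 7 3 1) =[6, 0, 5, 1, 4, 2, 7, 3] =(0 6 7 3 1)(2 5)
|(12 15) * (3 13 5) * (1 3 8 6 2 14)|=|(1 3 13 5 8 6 2 14)(12 15)|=8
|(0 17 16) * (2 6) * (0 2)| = |(0 17 16 2 6)| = 5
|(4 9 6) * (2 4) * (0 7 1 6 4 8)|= 6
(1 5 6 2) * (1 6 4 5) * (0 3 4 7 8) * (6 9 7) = (0 3 4 5 6 2 9 7 8) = [3, 1, 9, 4, 5, 6, 2, 8, 0, 7]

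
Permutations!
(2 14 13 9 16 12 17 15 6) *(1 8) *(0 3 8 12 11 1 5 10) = (0 3 8 5 10)(1 12 17 15 6 2 14 13 9 16 11) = [3, 12, 14, 8, 4, 10, 2, 7, 5, 16, 0, 1, 17, 9, 13, 6, 11, 15]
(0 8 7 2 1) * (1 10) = (0 8 7 2 10 1) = [8, 0, 10, 3, 4, 5, 6, 2, 7, 9, 1]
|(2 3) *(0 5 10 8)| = 4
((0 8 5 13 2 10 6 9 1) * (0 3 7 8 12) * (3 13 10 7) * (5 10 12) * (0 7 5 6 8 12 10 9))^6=((0 6)(1 13 2 5 10 8 9)(7 12))^6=(1 9 8 10 5 2 13)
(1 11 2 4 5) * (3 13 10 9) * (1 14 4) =(1 11 2)(3 13 10 9)(4 5 14) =[0, 11, 1, 13, 5, 14, 6, 7, 8, 3, 9, 2, 12, 10, 4]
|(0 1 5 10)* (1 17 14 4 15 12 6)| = 10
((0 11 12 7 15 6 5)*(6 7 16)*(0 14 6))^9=((0 11 12 16)(5 14 6)(7 15))^9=(0 11 12 16)(7 15)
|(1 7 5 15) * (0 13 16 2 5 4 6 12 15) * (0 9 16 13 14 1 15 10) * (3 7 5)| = |(0 14 1 5 9 16 2 3 7 4 6 12 10)| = 13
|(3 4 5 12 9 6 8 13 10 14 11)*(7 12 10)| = 6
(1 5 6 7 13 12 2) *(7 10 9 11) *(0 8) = (0 8)(1 5 6 10 9 11 7 13 12 2) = [8, 5, 1, 3, 4, 6, 10, 13, 0, 11, 9, 7, 2, 12]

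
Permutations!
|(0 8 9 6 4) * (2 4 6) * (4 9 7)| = 4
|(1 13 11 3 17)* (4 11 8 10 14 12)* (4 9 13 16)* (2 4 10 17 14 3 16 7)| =14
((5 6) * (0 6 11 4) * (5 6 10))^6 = (0 10 5 11 4)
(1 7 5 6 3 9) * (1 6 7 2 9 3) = (1 2 9 6)(5 7) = [0, 2, 9, 3, 4, 7, 1, 5, 8, 6]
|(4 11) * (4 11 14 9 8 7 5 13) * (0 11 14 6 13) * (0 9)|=12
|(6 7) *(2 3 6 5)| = |(2 3 6 7 5)| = 5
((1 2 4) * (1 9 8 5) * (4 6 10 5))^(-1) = ((1 2 6 10 5)(4 9 8))^(-1) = (1 5 10 6 2)(4 8 9)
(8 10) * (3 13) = [0, 1, 2, 13, 4, 5, 6, 7, 10, 9, 8, 11, 12, 3] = (3 13)(8 10)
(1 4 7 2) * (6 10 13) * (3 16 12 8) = (1 4 7 2)(3 16 12 8)(6 10 13) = [0, 4, 1, 16, 7, 5, 10, 2, 3, 9, 13, 11, 8, 6, 14, 15, 12]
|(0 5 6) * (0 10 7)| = |(0 5 6 10 7)| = 5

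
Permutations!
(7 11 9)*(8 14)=(7 11 9)(8 14)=[0, 1, 2, 3, 4, 5, 6, 11, 14, 7, 10, 9, 12, 13, 8]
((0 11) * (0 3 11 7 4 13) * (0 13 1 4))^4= ((13)(0 7)(1 4)(3 11))^4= (13)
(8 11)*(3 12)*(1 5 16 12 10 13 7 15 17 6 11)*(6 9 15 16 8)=(1 5 8)(3 10 13 7 16 12)(6 11)(9 15 17)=[0, 5, 2, 10, 4, 8, 11, 16, 1, 15, 13, 6, 3, 7, 14, 17, 12, 9]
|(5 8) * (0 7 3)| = |(0 7 3)(5 8)| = 6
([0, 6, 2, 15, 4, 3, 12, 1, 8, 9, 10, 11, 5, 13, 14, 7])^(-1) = [0, 7, 2, 5, 4, 12, 1, 15, 8, 9, 10, 11, 6, 13, 14, 3]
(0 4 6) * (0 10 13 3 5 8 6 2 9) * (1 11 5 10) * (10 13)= (0 4 2 9)(1 11 5 8 6)(3 13)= [4, 11, 9, 13, 2, 8, 1, 7, 6, 0, 10, 5, 12, 3]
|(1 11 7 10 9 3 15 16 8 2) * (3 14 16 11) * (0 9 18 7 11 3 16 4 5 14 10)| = 60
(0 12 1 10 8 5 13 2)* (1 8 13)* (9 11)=(0 12 8 5 1 10 13 2)(9 11)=[12, 10, 0, 3, 4, 1, 6, 7, 5, 11, 13, 9, 8, 2]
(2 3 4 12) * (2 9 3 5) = (2 5)(3 4 12 9) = [0, 1, 5, 4, 12, 2, 6, 7, 8, 3, 10, 11, 9]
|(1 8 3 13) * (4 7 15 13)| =|(1 8 3 4 7 15 13)| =7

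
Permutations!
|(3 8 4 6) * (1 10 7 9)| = |(1 10 7 9)(3 8 4 6)| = 4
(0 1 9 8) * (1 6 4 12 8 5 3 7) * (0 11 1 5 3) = [6, 9, 2, 7, 12, 0, 4, 5, 11, 3, 10, 1, 8] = (0 6 4 12 8 11 1 9 3 7 5)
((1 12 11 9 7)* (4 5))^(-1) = (1 7 9 11 12)(4 5)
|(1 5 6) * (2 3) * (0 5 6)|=|(0 5)(1 6)(2 3)|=2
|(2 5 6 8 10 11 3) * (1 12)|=14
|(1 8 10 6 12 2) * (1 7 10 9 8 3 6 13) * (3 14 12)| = |(1 14 12 2 7 10 13)(3 6)(8 9)| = 14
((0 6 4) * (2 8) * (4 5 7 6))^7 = (0 4)(2 8)(5 7 6)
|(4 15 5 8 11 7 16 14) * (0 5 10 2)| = |(0 5 8 11 7 16 14 4 15 10 2)| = 11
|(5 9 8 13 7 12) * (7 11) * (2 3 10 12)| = |(2 3 10 12 5 9 8 13 11 7)| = 10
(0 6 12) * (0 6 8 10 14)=(0 8 10 14)(6 12)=[8, 1, 2, 3, 4, 5, 12, 7, 10, 9, 14, 11, 6, 13, 0]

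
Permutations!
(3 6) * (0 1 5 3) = [1, 5, 2, 6, 4, 3, 0] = (0 1 5 3 6)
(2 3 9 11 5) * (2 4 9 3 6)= (2 6)(4 9 11 5)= [0, 1, 6, 3, 9, 4, 2, 7, 8, 11, 10, 5]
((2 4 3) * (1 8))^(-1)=(1 8)(2 3 4)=((1 8)(2 4 3))^(-1)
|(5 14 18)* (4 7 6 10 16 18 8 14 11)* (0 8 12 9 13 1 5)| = |(0 8 14 12 9 13 1 5 11 4 7 6 10 16 18)| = 15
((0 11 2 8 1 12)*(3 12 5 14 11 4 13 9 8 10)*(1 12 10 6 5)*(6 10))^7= (14)(0 4 13 9 8 12)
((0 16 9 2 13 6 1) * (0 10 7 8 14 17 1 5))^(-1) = ((0 16 9 2 13 6 5)(1 10 7 8 14 17))^(-1) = (0 5 6 13 2 9 16)(1 17 14 8 7 10)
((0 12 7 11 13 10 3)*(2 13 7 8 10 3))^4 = ((0 12 8 10 2 13 3)(7 11))^4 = (0 2 12 13 8 3 10)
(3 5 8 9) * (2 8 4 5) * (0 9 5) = (0 9 3 2 8 5 4) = [9, 1, 8, 2, 0, 4, 6, 7, 5, 3]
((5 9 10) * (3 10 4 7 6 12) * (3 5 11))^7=(3 10 11)(4 7 6 12 5 9)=((3 10 11)(4 7 6 12 5 9))^7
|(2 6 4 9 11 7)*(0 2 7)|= 6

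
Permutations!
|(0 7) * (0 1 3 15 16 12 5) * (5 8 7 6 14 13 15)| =12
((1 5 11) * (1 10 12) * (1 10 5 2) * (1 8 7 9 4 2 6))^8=((1 6)(2 8 7 9 4)(5 11)(10 12))^8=(12)(2 9 8 4 7)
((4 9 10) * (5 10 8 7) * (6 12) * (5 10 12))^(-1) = (4 10 7 8 9)(5 6 12)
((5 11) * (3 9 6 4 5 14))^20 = ((3 9 6 4 5 11 14))^20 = (3 14 11 5 4 6 9)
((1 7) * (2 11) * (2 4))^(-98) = (2 11 4)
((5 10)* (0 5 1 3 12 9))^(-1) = (0 9 12 3 1 10 5)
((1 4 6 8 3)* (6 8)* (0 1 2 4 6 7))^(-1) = ((0 1 6 7)(2 4 8 3))^(-1) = (0 7 6 1)(2 3 8 4)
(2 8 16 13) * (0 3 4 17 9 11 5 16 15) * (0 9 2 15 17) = [3, 1, 8, 4, 0, 16, 6, 7, 17, 11, 10, 5, 12, 15, 14, 9, 13, 2] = (0 3 4)(2 8 17)(5 16 13 15 9 11)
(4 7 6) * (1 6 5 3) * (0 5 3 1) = (0 5 1 6 4 7 3) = [5, 6, 2, 0, 7, 1, 4, 3]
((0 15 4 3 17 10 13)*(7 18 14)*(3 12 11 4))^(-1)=((0 15 3 17 10 13)(4 12 11)(7 18 14))^(-1)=(0 13 10 17 3 15)(4 11 12)(7 14 18)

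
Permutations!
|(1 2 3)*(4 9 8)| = |(1 2 3)(4 9 8)| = 3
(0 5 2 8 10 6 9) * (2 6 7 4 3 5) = [2, 1, 8, 5, 3, 6, 9, 4, 10, 0, 7] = (0 2 8 10 7 4 3 5 6 9)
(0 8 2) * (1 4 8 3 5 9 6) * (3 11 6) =(0 11 6 1 4 8 2)(3 5 9) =[11, 4, 0, 5, 8, 9, 1, 7, 2, 3, 10, 6]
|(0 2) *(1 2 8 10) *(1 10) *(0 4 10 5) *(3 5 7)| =|(0 8 1 2 4 10 7 3 5)| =9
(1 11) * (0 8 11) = (0 8 11 1) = [8, 0, 2, 3, 4, 5, 6, 7, 11, 9, 10, 1]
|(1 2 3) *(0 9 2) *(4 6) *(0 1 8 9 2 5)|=6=|(0 2 3 8 9 5)(4 6)|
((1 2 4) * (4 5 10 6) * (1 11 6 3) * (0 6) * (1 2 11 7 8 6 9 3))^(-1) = ((0 9 3 2 5 10 1 11)(4 7 8 6))^(-1) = (0 11 1 10 5 2 3 9)(4 6 8 7)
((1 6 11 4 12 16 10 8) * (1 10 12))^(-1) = (1 4 11 6)(8 10)(12 16)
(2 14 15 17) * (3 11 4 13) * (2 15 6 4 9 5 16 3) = (2 14 6 4 13)(3 11 9 5 16)(15 17) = [0, 1, 14, 11, 13, 16, 4, 7, 8, 5, 10, 9, 12, 2, 6, 17, 3, 15]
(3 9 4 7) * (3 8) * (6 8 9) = (3 6 8)(4 7 9) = [0, 1, 2, 6, 7, 5, 8, 9, 3, 4]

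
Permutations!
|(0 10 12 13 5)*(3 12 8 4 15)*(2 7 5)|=11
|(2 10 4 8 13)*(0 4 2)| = 4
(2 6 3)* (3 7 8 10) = (2 6 7 8 10 3) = [0, 1, 6, 2, 4, 5, 7, 8, 10, 9, 3]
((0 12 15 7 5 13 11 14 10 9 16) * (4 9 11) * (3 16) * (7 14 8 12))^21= (0 9 5 16 4 7 3 13)(8 14)(10 12)(11 15)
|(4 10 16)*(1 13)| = |(1 13)(4 10 16)| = 6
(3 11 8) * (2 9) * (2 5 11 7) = (2 9 5 11 8 3 7) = [0, 1, 9, 7, 4, 11, 6, 2, 3, 5, 10, 8]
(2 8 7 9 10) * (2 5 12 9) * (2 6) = (2 8 7 6)(5 12 9 10) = [0, 1, 8, 3, 4, 12, 2, 6, 7, 10, 5, 11, 9]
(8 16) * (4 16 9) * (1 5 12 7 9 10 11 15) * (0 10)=(0 10 11 15 1 5 12 7 9 4 16 8)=[10, 5, 2, 3, 16, 12, 6, 9, 0, 4, 11, 15, 7, 13, 14, 1, 8]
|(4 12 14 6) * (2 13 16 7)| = |(2 13 16 7)(4 12 14 6)| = 4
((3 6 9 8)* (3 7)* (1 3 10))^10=(1 9 10 6 7 3 8)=((1 3 6 9 8 7 10))^10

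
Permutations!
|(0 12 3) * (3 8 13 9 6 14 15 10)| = |(0 12 8 13 9 6 14 15 10 3)| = 10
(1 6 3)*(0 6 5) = [6, 5, 2, 1, 4, 0, 3] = (0 6 3 1 5)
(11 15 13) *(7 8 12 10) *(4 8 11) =(4 8 12 10 7 11 15 13) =[0, 1, 2, 3, 8, 5, 6, 11, 12, 9, 7, 15, 10, 4, 14, 13]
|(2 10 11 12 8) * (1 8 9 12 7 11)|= |(1 8 2 10)(7 11)(9 12)|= 4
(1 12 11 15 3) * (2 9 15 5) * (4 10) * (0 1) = (0 1 12 11 5 2 9 15 3)(4 10) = [1, 12, 9, 0, 10, 2, 6, 7, 8, 15, 4, 5, 11, 13, 14, 3]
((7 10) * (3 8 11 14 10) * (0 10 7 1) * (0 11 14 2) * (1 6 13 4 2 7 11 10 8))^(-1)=(0 2 4 13 6 10 1 3 7 11 14 8)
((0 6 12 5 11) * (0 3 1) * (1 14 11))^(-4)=((0 6 12 5 1)(3 14 11))^(-4)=(0 6 12 5 1)(3 11 14)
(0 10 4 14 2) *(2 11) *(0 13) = (0 10 4 14 11 2 13) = [10, 1, 13, 3, 14, 5, 6, 7, 8, 9, 4, 2, 12, 0, 11]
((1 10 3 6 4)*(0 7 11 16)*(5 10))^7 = (0 16 11 7)(1 5 10 3 6 4)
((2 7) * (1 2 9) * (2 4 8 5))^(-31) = (1 2 4 7 8 9 5)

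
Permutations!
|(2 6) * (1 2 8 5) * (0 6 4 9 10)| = |(0 6 8 5 1 2 4 9 10)| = 9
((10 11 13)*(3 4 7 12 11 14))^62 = (3 10 11 7)(4 14 13 12)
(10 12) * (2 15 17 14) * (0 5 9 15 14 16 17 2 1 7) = (0 5 9 15 2 14 1 7)(10 12)(16 17) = [5, 7, 14, 3, 4, 9, 6, 0, 8, 15, 12, 11, 10, 13, 1, 2, 17, 16]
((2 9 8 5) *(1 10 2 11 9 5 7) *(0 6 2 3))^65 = (0 3 10 1 7 8 9 11 5 2 6)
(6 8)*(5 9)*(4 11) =[0, 1, 2, 3, 11, 9, 8, 7, 6, 5, 10, 4] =(4 11)(5 9)(6 8)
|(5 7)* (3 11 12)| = 6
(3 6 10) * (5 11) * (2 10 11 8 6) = (2 10 3)(5 8 6 11) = [0, 1, 10, 2, 4, 8, 11, 7, 6, 9, 3, 5]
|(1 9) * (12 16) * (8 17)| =|(1 9)(8 17)(12 16)| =2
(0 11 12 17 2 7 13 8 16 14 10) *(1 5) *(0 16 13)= (0 11 12 17 2 7)(1 5)(8 13)(10 16 14)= [11, 5, 7, 3, 4, 1, 6, 0, 13, 9, 16, 12, 17, 8, 10, 15, 14, 2]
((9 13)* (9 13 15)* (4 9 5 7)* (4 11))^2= (4 15 7)(5 11 9)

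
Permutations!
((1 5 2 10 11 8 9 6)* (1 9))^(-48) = (11) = ((1 5 2 10 11 8)(6 9))^(-48)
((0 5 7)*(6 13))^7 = (0 5 7)(6 13)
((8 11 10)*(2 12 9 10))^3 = ((2 12 9 10 8 11))^3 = (2 10)(8 12)(9 11)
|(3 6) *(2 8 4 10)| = 4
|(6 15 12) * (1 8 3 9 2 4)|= |(1 8 3 9 2 4)(6 15 12)|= 6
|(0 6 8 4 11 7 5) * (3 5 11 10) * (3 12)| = |(0 6 8 4 10 12 3 5)(7 11)| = 8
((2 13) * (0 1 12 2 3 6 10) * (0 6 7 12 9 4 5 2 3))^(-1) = (0 13 2 5 4 9 1)(3 12 7)(6 10)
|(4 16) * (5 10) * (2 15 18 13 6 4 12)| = |(2 15 18 13 6 4 16 12)(5 10)| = 8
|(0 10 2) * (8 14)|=6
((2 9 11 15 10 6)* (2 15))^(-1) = ((2 9 11)(6 15 10))^(-1) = (2 11 9)(6 10 15)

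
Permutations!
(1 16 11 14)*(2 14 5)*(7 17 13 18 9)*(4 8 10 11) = (1 16 4 8 10 11 5 2 14)(7 17 13 18 9) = [0, 16, 14, 3, 8, 2, 6, 17, 10, 7, 11, 5, 12, 18, 1, 15, 4, 13, 9]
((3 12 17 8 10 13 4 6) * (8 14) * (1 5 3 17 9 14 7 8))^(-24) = (4 8 6 10 17 13 7) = ((1 5 3 12 9 14)(4 6 17 7 8 10 13))^(-24)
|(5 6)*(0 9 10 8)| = |(0 9 10 8)(5 6)| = 4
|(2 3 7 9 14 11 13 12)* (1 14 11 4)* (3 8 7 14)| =|(1 3 14 4)(2 8 7 9 11 13 12)| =28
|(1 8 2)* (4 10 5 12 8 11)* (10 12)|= 6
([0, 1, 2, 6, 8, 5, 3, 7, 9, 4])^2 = [0, 1, 2, 3, 9, 5, 6, 7, 4, 8]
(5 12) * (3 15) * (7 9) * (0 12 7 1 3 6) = [12, 3, 2, 15, 4, 7, 0, 9, 8, 1, 10, 11, 5, 13, 14, 6] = (0 12 5 7 9 1 3 15 6)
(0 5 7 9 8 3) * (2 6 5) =[2, 1, 6, 0, 4, 7, 5, 9, 3, 8] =(0 2 6 5 7 9 8 3)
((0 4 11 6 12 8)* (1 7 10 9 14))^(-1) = ((0 4 11 6 12 8)(1 7 10 9 14))^(-1) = (0 8 12 6 11 4)(1 14 9 10 7)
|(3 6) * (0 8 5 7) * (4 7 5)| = 4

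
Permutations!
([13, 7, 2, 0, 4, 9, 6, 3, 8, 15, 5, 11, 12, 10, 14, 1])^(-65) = (0 7 15 5 13 3 1 9 10)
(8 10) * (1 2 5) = (1 2 5)(8 10) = [0, 2, 5, 3, 4, 1, 6, 7, 10, 9, 8]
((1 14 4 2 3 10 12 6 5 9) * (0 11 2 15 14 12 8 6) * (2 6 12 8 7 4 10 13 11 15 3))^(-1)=(0 12 8 1 9 5 6 11 13 3 4 7 10 14 15)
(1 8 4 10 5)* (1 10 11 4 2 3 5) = (1 8 2 3 5 10)(4 11) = [0, 8, 3, 5, 11, 10, 6, 7, 2, 9, 1, 4]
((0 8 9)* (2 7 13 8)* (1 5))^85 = (0 2 7 13 8 9)(1 5)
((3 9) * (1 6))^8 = (9)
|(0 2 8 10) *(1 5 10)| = |(0 2 8 1 5 10)| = 6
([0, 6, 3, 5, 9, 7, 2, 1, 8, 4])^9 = [0, 3, 7, 1, 9, 6, 5, 2, 8, 4]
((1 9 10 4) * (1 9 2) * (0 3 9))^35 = (10)(1 2)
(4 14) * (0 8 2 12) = (0 8 2 12)(4 14) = [8, 1, 12, 3, 14, 5, 6, 7, 2, 9, 10, 11, 0, 13, 4]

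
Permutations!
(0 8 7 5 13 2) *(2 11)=(0 8 7 5 13 11 2)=[8, 1, 0, 3, 4, 13, 6, 5, 7, 9, 10, 2, 12, 11]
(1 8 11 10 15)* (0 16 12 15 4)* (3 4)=(0 16 12 15 1 8 11 10 3 4)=[16, 8, 2, 4, 0, 5, 6, 7, 11, 9, 3, 10, 15, 13, 14, 1, 12]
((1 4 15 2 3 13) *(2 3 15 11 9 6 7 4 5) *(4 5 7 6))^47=(1 3 2 7 13 15 5)(4 9 11)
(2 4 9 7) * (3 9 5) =[0, 1, 4, 9, 5, 3, 6, 2, 8, 7] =(2 4 5 3 9 7)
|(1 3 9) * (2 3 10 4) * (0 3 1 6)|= |(0 3 9 6)(1 10 4 2)|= 4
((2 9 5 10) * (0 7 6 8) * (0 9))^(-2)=((0 7 6 8 9 5 10 2))^(-2)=(0 10 9 6)(2 5 8 7)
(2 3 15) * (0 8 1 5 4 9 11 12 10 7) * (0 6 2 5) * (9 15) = (0 8 1)(2 3 9 11 12 10 7 6)(4 15 5) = [8, 0, 3, 9, 15, 4, 2, 6, 1, 11, 7, 12, 10, 13, 14, 5]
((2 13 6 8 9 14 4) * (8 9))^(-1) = (2 4 14 9 6 13)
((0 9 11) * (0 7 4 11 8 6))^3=((0 9 8 6)(4 11 7))^3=(11)(0 6 8 9)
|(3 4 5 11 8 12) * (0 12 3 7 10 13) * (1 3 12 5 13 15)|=12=|(0 5 11 8 12 7 10 15 1 3 4 13)|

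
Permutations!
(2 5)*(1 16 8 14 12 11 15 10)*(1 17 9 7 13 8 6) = (1 16 6)(2 5)(7 13 8 14 12 11 15 10 17 9) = [0, 16, 5, 3, 4, 2, 1, 13, 14, 7, 17, 15, 11, 8, 12, 10, 6, 9]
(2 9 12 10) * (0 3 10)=(0 3 10 2 9 12)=[3, 1, 9, 10, 4, 5, 6, 7, 8, 12, 2, 11, 0]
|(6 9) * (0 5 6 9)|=|(9)(0 5 6)|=3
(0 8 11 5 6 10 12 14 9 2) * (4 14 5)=(0 8 11 4 14 9 2)(5 6 10 12)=[8, 1, 0, 3, 14, 6, 10, 7, 11, 2, 12, 4, 5, 13, 9]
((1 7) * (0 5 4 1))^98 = ((0 5 4 1 7))^98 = (0 1 5 7 4)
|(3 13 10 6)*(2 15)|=|(2 15)(3 13 10 6)|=4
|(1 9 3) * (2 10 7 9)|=6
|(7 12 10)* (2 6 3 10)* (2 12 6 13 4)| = |(2 13 4)(3 10 7 6)| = 12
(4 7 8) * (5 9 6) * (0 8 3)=(0 8 4 7 3)(5 9 6)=[8, 1, 2, 0, 7, 9, 5, 3, 4, 6]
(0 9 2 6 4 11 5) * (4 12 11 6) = (0 9 2 4 6 12 11 5) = [9, 1, 4, 3, 6, 0, 12, 7, 8, 2, 10, 5, 11]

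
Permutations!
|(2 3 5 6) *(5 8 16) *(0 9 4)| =6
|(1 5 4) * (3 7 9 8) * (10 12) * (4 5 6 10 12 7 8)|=6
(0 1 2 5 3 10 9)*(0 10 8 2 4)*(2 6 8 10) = [1, 4, 5, 10, 0, 3, 8, 7, 6, 2, 9] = (0 1 4)(2 5 3 10 9)(6 8)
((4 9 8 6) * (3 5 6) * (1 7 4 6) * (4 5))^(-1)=((1 7 5)(3 4 9 8))^(-1)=(1 5 7)(3 8 9 4)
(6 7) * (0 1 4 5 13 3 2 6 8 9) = [1, 4, 6, 2, 5, 13, 7, 8, 9, 0, 10, 11, 12, 3] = (0 1 4 5 13 3 2 6 7 8 9)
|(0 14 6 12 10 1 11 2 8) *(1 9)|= |(0 14 6 12 10 9 1 11 2 8)|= 10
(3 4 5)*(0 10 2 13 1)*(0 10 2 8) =[2, 10, 13, 4, 5, 3, 6, 7, 0, 9, 8, 11, 12, 1] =(0 2 13 1 10 8)(3 4 5)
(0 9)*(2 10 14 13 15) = [9, 1, 10, 3, 4, 5, 6, 7, 8, 0, 14, 11, 12, 15, 13, 2] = (0 9)(2 10 14 13 15)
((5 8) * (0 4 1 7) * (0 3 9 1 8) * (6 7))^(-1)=(0 5 8 4)(1 9 3 7 6)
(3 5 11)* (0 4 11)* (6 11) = (0 4 6 11 3 5) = [4, 1, 2, 5, 6, 0, 11, 7, 8, 9, 10, 3]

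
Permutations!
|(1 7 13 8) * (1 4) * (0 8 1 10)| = 12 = |(0 8 4 10)(1 7 13)|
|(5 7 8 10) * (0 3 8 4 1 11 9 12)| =11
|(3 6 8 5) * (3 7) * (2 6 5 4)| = |(2 6 8 4)(3 5 7)| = 12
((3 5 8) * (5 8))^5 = ((3 8))^5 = (3 8)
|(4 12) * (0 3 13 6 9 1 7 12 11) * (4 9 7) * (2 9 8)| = 12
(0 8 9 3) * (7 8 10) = (0 10 7 8 9 3) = [10, 1, 2, 0, 4, 5, 6, 8, 9, 3, 7]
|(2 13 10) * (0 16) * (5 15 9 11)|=|(0 16)(2 13 10)(5 15 9 11)|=12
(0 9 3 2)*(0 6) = (0 9 3 2 6) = [9, 1, 6, 2, 4, 5, 0, 7, 8, 3]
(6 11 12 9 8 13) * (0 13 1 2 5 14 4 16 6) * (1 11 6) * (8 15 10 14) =(0 13)(1 2 5 8 11 12 9 15 10 14 4 16) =[13, 2, 5, 3, 16, 8, 6, 7, 11, 15, 14, 12, 9, 0, 4, 10, 1]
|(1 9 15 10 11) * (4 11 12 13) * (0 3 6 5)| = |(0 3 6 5)(1 9 15 10 12 13 4 11)| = 8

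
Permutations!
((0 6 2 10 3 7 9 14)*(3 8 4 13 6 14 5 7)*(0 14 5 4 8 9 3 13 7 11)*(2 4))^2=(14)(0 11 5)(2 9 10)(3 6 7 13 4)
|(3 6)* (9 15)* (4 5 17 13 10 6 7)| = |(3 7 4 5 17 13 10 6)(9 15)| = 8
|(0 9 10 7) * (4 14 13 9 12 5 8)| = |(0 12 5 8 4 14 13 9 10 7)| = 10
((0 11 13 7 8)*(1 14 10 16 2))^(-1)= ((0 11 13 7 8)(1 14 10 16 2))^(-1)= (0 8 7 13 11)(1 2 16 10 14)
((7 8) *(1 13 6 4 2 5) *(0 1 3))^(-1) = (0 3 5 2 4 6 13 1)(7 8)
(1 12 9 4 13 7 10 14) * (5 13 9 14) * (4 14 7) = (1 12 7 10 5 13 4 9 14) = [0, 12, 2, 3, 9, 13, 6, 10, 8, 14, 5, 11, 7, 4, 1]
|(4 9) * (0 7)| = 2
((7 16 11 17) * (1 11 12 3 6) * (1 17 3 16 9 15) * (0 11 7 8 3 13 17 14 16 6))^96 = ((0 11 13 17 8 3)(1 7 9 15)(6 14 16 12))^96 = (17)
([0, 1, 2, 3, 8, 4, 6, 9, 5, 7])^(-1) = (4 5 8)(7 9)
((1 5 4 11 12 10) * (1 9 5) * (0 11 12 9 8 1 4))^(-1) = ((0 11 9 5)(1 4 12 10 8))^(-1) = (0 5 9 11)(1 8 10 12 4)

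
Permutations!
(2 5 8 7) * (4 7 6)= (2 5 8 6 4 7)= [0, 1, 5, 3, 7, 8, 4, 2, 6]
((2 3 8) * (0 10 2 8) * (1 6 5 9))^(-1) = (0 3 2 10)(1 9 5 6)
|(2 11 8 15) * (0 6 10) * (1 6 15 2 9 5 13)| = 24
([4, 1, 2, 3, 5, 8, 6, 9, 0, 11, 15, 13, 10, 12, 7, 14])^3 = (0 8 5 4)(7 13 15 9 12 14 11 10)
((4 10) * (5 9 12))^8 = (5 12 9)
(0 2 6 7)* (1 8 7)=(0 2 6 1 8 7)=[2, 8, 6, 3, 4, 5, 1, 0, 7]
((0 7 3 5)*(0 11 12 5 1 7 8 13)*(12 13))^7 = (0 8 12 5 11 13)(1 7 3)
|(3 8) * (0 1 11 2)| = 4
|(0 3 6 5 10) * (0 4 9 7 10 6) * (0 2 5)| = |(0 3 2 5 6)(4 9 7 10)| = 20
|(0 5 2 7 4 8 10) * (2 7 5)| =7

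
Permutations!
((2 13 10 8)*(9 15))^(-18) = ((2 13 10 8)(9 15))^(-18) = (15)(2 10)(8 13)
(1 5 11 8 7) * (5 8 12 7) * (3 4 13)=(1 8 5 11 12 7)(3 4 13)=[0, 8, 2, 4, 13, 11, 6, 1, 5, 9, 10, 12, 7, 3]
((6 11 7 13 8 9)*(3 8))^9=(3 9 11 13 8 6 7)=((3 8 9 6 11 7 13))^9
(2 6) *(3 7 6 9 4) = (2 9 4 3 7 6) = [0, 1, 9, 7, 3, 5, 2, 6, 8, 4]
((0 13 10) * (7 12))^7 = ((0 13 10)(7 12))^7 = (0 13 10)(7 12)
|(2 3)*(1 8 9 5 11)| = |(1 8 9 5 11)(2 3)| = 10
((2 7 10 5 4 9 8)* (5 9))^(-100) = (10)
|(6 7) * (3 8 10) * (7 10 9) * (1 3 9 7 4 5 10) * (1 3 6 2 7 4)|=|(1 6 3 8 4 5 10 9)(2 7)|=8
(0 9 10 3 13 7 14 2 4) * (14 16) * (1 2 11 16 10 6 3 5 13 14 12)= [9, 2, 4, 14, 0, 13, 3, 10, 8, 6, 5, 16, 1, 7, 11, 15, 12]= (0 9 6 3 14 11 16 12 1 2 4)(5 13 7 10)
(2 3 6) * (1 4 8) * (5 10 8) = (1 4 5 10 8)(2 3 6) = [0, 4, 3, 6, 5, 10, 2, 7, 1, 9, 8]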